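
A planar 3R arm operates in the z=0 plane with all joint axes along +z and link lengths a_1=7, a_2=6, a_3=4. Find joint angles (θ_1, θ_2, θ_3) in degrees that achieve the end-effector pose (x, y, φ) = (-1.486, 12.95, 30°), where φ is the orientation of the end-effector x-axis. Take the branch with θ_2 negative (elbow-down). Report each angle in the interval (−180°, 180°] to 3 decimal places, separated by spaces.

134.997 -44.991 -60.006

wrist centre = target − a_3·(cos φ, sin φ) = (-4.9501, 10.9500)
cos θ_2 = (144.4060−7²−6²)/(2·7·6) = 0.7072; θ_2 = -44.9913° (elbow-down)
β = atan2(10.9500,-4.9501) = 114.3260°; ψ = atan2(-4.2420,11.2433) = -20.6711°
θ_1 = β − ψ = 134.9971°
θ_3 = φ − θ_1 − θ_2 = -60.0058° (wrapped to (-180°,180°])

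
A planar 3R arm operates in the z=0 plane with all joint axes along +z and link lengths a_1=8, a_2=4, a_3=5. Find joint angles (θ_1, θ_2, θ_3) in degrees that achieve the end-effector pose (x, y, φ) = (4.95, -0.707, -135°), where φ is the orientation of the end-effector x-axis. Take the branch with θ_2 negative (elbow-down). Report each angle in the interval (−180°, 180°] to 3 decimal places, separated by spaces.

wrist centre = target − a_3·(cos φ, sin φ) = (8.4855, 2.8285)
cos θ_2 = (80.0049−8²−4²)/(2·8·4) = 0.0001; θ_2 = -89.9956° (elbow-down)
β = atan2(2.8285,8.4855) = 18.4351°; ψ = atan2(-4.0000,8.0003) = -26.5642°
θ_1 = β − ψ = 44.9993°
θ_3 = φ − θ_1 − θ_2 = -90.0036° (wrapped to (-180°,180°])

44.999 -89.996 -90.004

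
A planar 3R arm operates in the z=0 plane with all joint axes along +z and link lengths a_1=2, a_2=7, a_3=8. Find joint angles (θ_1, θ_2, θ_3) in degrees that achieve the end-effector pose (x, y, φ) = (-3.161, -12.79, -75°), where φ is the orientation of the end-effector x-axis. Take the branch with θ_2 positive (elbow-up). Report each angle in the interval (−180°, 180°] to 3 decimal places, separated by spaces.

150.003 90.002 44.995

wrist centre = target − a_3·(cos φ, sin φ) = (-5.2316, -5.0626)
cos θ_2 = (52.9990−2²−7²)/(2·2·7) = -0.0000; θ_2 = 90.0021° (elbow-up)
β = atan2(-5.0626,-5.2316) = -135.9403°; ψ = atan2(7.0000,1.9997) = 74.0565°
θ_1 = β − ψ = -209.9968°
θ_3 = φ − θ_1 − θ_2 = 44.9948° (wrapped to (-180°,180°])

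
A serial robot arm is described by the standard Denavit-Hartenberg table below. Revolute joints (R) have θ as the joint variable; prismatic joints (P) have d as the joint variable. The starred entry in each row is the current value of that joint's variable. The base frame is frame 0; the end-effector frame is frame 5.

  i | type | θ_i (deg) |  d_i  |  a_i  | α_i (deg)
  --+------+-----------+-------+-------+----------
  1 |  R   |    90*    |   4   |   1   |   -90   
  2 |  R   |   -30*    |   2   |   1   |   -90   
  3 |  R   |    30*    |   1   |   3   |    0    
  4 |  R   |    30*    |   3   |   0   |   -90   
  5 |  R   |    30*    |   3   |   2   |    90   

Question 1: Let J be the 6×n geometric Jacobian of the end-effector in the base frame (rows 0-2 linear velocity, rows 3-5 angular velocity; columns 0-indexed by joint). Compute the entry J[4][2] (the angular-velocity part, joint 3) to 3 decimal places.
0.500

axis z_2 = (-0.0000,0.5000,-0.8660); lever o_n−o_2 = (4.5000,2.2500,-2.1651)
cross product → J_v[:, 2] = (0.8660,-3.8971,-2.2500)
J_ω[:, 2] = z_2
entry J[4][2] = 0.5000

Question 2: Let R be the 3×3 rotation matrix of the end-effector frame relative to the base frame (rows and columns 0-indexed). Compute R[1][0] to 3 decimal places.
End-effector x-axis (col 0 of R) = (0.7500,0.1250,0.6495)
R[1][0] = 0.1250

0.125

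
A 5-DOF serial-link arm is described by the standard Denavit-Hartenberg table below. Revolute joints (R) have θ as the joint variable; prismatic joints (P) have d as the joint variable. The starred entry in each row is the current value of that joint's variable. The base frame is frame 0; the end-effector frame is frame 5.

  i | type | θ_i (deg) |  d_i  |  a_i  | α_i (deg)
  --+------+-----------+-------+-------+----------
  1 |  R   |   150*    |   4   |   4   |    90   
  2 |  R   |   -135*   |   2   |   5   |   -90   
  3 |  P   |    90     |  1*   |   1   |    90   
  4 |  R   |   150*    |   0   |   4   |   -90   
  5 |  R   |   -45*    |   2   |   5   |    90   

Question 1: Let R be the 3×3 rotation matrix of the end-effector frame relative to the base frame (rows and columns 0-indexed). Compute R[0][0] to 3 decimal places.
0.523

End-effector x-axis (col 0 of R) = (0.5227,0.4053,-0.7500)
R[0][0] = 0.5227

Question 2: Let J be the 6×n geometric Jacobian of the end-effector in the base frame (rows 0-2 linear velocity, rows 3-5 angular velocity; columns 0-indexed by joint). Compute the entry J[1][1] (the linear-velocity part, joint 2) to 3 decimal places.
axis z_1 = (0.5000,0.8660,0.0000); lever o_n−o_1 = (7.6309,5.4392,-8.1821)
cross product → J_v[:, 1] = (-7.0859,4.0911,-3.8890)
J_ω[:, 1] = z_1
entry J[1][1] = 4.0911

4.091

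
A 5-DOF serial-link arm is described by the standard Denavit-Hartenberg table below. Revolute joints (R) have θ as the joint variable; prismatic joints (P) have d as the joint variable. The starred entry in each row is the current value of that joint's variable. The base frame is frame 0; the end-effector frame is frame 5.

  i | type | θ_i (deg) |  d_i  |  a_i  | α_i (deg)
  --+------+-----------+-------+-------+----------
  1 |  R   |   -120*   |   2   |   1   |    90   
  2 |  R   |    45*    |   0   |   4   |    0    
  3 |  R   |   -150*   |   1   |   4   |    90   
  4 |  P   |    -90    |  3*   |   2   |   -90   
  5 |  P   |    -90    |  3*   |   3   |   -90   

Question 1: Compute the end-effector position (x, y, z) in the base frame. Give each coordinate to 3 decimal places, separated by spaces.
after link 1: o_1 = (-0.5000, -0.8660, 2.0000)
after link 2: o_2 = (-1.9142, -3.3155, 4.8284)
after link 3: o_3 = (-2.2626, -1.9189, 0.9647)
after link 4: o_4 = (0.9183, -0.4094, 1.7412)
after link 5: o_5 = (2.7555, 2.7726, -0.3801)

2.755 2.773 -0.380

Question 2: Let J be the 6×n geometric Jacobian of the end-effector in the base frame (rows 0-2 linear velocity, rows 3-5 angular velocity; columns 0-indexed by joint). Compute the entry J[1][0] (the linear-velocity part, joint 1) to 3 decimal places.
axis z_0 = ẑ; lever o_n−o_0 = (2.7555,2.7726,-0.3801)
cross product → J_v[:, 0] = (-2.7726,2.7555,0.0000)
J_ω[:, 0] = z_0
entry J[1][0] = 2.7555

2.755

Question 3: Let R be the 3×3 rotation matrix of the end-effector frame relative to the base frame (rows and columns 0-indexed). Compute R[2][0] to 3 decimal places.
0.259

End-effector x-axis (col 0 of R) = (0.4830,0.8365,0.2588)
R[2][0] = 0.2588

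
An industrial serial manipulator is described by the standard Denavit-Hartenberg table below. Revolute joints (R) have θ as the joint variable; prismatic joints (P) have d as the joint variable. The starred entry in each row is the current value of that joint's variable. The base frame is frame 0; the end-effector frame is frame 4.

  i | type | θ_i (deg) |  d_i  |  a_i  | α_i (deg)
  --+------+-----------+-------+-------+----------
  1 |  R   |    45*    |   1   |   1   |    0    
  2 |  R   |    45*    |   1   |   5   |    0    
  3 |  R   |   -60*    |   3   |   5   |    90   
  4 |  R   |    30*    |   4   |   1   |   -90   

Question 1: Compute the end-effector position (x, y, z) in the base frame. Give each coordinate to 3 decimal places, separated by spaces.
after link 1: o_1 = (0.7071, 0.7071, 1.0000)
after link 2: o_2 = (0.7071, 5.7071, 2.0000)
after link 3: o_3 = (5.0372, 8.2071, 5.0000)
after link 4: o_4 = (7.7872, 5.1760, 5.5000)

7.787 5.176 5.500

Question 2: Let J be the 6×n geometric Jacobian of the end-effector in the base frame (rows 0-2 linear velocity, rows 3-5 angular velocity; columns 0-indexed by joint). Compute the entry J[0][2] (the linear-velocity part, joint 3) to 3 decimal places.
0.531

axis z_2 = (0.0000,0.0000,1.0000); lever o_n−o_2 = (7.0801,-0.5311,3.5000)
cross product → J_v[:, 2] = (0.5311,7.0801,-0.0000)
J_ω[:, 2] = z_2
entry J[0][2] = 0.5311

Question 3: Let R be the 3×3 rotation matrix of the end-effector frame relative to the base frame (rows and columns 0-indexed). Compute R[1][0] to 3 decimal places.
0.433

End-effector x-axis (col 0 of R) = (0.7500,0.4330,0.5000)
R[1][0] = 0.4330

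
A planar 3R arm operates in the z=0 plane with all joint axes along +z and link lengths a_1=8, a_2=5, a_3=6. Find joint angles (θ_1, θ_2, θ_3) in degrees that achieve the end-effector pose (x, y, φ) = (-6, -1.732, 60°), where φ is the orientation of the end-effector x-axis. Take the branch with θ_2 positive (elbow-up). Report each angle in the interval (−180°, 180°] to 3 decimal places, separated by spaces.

-164.822 60.001 164.822

wrist centre = target − a_3·(cos φ, sin φ) = (-9.0000, -6.9282)
cos θ_2 = (128.9993−8²−5²)/(2·8·5) = 0.5000; θ_2 = 60.0006° (elbow-up)
β = atan2(-6.9282,-9.0000) = -142.4111°; ψ = atan2(4.3302,10.5000) = 22.4111°
θ_1 = β − ψ = -164.8222°
θ_3 = φ − θ_1 − θ_2 = 164.8216° (wrapped to (-180°,180°])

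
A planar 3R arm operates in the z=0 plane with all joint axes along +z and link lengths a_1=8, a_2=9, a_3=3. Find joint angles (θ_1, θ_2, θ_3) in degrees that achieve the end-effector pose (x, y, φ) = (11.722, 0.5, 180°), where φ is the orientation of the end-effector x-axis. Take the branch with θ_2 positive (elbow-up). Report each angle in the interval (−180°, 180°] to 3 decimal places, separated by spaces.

-30.003 60.006 149.997

wrist centre = target − a_3·(cos φ, sin φ) = (14.7220, 0.5000)
cos θ_2 = (216.9873−8²−9²)/(2·8·9) = 0.4999; θ_2 = 60.0058° (elbow-up)
β = atan2(0.5000,14.7220) = 1.9452°; ψ = atan2(7.7947,12.4992) = 31.9483°
θ_1 = β − ψ = -30.0031°
θ_3 = φ − θ_1 − θ_2 = 149.9973° (wrapped to (-180°,180°])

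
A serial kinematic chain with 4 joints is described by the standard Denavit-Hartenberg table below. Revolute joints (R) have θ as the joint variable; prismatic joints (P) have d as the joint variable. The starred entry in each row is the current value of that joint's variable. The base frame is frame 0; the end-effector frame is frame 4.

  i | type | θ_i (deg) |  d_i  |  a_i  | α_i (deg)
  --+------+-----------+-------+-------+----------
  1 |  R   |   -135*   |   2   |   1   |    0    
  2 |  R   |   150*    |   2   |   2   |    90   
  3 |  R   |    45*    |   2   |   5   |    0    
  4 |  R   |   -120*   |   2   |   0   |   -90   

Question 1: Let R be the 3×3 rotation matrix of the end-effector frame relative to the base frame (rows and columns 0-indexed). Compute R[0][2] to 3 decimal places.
0.933

End-effector z-axis (col 2 of R) = (0.9330,0.2500,0.2588)
R[0][2] = 0.9330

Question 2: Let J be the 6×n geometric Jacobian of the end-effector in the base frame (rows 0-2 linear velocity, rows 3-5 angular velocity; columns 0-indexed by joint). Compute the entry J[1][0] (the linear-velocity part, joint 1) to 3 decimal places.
axis z_0 = ẑ; lever o_n−o_0 = (5.6751,-3.1381,7.5355)
cross product → J_v[:, 0] = (3.1381,5.6751,-0.0000)
J_ω[:, 0] = z_0
entry J[1][0] = 5.6751

5.675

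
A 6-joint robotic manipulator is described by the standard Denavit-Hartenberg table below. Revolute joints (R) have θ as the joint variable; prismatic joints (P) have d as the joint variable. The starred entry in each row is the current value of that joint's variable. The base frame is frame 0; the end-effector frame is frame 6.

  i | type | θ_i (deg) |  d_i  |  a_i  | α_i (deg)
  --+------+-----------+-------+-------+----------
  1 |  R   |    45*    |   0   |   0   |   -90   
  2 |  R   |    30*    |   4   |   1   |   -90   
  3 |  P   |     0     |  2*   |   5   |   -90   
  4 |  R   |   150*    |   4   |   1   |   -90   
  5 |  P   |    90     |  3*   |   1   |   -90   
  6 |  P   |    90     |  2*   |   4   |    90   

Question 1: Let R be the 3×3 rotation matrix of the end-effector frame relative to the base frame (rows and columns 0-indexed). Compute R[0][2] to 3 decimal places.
-0.707

End-effector z-axis (col 2 of R) = (-0.7071,0.7071,0.0000)
R[0][2] = -0.7071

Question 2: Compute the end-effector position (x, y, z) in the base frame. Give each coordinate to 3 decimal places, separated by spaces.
after link 1: o_1 = (0.0000, 0.0000, 0.0000)
after link 2: o_2 = (-2.2161, 3.4408, -0.5000)
after link 3: o_3 = (0.1387, 5.7956, -4.7321)
after link 4: o_4 = (2.6136, 2.6136, -3.8660)
after link 5: o_5 = (0.0694, 1.4836, -5.3660)
after link 6: o_6 = (3.2259, 4.6402, -5.0981)

3.226 4.640 -5.098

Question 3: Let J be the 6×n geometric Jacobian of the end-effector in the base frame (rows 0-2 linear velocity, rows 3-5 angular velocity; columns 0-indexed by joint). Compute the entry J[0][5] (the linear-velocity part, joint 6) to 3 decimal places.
0.354

prismatic axis z_5 = (0.3536,0.3536,-0.8660)
J_v[:, 5] = z_5; J_ω[:, 5] = (0,0,0)
entry J[0][5] = 0.3536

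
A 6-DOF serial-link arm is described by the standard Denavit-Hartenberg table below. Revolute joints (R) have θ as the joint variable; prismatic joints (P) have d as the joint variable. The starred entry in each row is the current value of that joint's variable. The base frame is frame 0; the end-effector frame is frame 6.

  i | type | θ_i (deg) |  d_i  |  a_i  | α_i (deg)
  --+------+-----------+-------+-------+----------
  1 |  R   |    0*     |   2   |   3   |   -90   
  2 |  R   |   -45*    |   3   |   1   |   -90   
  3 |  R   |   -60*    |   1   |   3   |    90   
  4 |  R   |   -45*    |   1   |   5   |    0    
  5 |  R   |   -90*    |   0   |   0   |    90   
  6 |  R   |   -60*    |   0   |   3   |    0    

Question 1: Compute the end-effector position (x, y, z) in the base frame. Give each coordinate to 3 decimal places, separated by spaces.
after link 1: o_1 = (3.0000, 0.0000, 2.0000)
after link 2: o_2 = (3.7071, 3.0000, 2.7071)
after link 3: o_3 = (5.4749, 5.5981, 3.0607)
after link 4: o_4 = (3.6125, 9.1599, 6.1983)
after link 5: o_5 = (3.6125, 9.1599, 6.1983)
after link 6: o_6 = (4.0785, 6.9423, 8.1643)

4.078 6.942 8.164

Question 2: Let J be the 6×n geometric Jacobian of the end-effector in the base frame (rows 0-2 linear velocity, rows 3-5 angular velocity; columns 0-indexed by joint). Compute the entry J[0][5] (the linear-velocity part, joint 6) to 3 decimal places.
-2.867

axis z_5 = (0.2500,-0.6124,-0.7500); lever o_n−o_5 = (0.4660,-2.2176,1.9660)
cross product → J_v[:, 5] = (-2.8671,-0.8410,-0.2690)
J_ω[:, 5] = z_5
entry J[0][5] = -2.8671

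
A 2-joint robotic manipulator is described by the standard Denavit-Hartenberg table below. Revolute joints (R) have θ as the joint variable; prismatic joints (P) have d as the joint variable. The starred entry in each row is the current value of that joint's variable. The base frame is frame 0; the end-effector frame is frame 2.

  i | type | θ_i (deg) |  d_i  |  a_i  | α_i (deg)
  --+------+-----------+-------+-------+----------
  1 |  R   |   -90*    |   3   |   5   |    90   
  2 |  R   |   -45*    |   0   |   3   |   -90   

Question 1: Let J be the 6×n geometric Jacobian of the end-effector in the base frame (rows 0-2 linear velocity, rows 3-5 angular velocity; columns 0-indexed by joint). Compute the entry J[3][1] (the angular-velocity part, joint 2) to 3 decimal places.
axis z_1 = (-1.0000,-0.0000,0.0000); lever o_n−o_1 = (0.0000,-2.1213,-2.1213)
cross product → J_v[:, 1] = (0.0000,-2.1213,2.1213)
J_ω[:, 1] = z_1
entry J[3][1] = -1.0000

-1.000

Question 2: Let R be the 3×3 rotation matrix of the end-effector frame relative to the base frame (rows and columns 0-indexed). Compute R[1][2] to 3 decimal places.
End-effector z-axis (col 2 of R) = (0.0000,-0.7071,0.7071)
R[1][2] = -0.7071

-0.707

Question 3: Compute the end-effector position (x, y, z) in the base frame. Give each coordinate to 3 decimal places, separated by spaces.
after link 1: o_1 = (0.0000, -5.0000, 3.0000)
after link 2: o_2 = (0.0000, -7.1213, 0.8787)

0.000 -7.121 0.879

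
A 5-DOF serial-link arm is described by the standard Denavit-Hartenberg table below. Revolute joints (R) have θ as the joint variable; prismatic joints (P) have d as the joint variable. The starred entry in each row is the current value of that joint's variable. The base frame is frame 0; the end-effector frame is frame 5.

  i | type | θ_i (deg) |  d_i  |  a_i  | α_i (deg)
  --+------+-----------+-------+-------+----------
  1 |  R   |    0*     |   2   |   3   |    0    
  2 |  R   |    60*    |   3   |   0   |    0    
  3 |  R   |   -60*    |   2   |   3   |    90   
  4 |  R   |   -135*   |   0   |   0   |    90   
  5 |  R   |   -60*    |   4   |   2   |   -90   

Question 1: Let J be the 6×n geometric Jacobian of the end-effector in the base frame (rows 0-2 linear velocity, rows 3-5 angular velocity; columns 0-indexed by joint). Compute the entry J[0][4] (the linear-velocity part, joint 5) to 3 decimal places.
axis z_4 = (-0.7071,-0.0000,0.7071); lever o_n−o_4 = (-3.5355,1.7321,2.1213)
cross product → J_v[:, 4] = (-1.2247,-1.0000,-1.2247)
J_ω[:, 4] = z_4
entry J[0][4] = -1.2247

-1.225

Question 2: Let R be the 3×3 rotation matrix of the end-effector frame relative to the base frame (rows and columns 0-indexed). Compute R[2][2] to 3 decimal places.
-0.612

End-effector z-axis (col 2 of R) = (-0.6124,-0.5000,-0.6124)
R[2][2] = -0.6124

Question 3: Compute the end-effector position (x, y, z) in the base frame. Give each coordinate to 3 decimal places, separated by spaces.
after link 1: o_1 = (3.0000, 0.0000, 2.0000)
after link 2: o_2 = (3.0000, 0.0000, 5.0000)
after link 3: o_3 = (6.0000, 0.0000, 7.0000)
after link 4: o_4 = (6.0000, 0.0000, 7.0000)
after link 5: o_5 = (2.4645, 1.7321, 9.1213)

2.464 1.732 9.121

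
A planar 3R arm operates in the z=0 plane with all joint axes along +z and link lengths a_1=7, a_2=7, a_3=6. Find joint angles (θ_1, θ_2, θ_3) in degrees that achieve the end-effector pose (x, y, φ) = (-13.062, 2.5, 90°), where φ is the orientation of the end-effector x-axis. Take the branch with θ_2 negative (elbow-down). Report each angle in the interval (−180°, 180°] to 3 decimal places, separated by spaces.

-149.997 -30.005 -89.997

wrist centre = target − a_3·(cos φ, sin φ) = (-13.0620, -3.5000)
cos θ_2 = (182.8658−7²−7²)/(2·7·7) = 0.8660; θ_2 = -30.0054° (elbow-down)
β = atan2(-3.5000,-13.0620) = -164.9998°; ψ = atan2(-3.5006,13.0618) = -15.0027°
θ_1 = β − ψ = -149.9971°
θ_3 = φ − θ_1 − θ_2 = -89.9975° (wrapped to (-180°,180°])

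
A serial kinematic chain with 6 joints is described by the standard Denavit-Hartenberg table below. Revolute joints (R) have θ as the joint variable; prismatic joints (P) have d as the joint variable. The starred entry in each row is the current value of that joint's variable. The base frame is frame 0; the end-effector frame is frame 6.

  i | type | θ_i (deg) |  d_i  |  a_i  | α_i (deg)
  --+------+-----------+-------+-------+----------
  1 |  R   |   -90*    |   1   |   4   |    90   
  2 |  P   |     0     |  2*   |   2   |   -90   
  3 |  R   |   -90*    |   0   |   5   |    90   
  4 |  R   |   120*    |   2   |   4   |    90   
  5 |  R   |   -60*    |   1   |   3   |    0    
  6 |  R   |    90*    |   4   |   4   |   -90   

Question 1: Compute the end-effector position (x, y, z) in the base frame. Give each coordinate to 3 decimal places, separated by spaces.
after link 1: o_1 = (0.0000, -4.0000, 1.0000)
after link 2: o_2 = (-2.0000, -6.0000, 1.0000)
after link 3: o_3 = (-7.0000, -6.0000, 1.0000)
after link 4: o_4 = (-5.0000, -4.0000, 4.4641)
after link 5: o_5 = (-5.1160, -6.5981, 6.2631)
after link 6: o_6 = (-6.8481, -4.5981, 11.2631)

-6.848 -4.598 11.263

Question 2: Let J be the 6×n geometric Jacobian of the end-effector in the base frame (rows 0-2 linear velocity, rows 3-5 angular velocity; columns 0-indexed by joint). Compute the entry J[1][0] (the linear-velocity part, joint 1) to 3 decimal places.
axis z_0 = ẑ; lever o_n−o_0 = (-6.8481,-4.5981,11.2631)
cross product → J_v[:, 0] = (4.5981,-6.8481,0.0000)
J_ω[:, 0] = z_0
entry J[1][0] = -6.8481

-6.848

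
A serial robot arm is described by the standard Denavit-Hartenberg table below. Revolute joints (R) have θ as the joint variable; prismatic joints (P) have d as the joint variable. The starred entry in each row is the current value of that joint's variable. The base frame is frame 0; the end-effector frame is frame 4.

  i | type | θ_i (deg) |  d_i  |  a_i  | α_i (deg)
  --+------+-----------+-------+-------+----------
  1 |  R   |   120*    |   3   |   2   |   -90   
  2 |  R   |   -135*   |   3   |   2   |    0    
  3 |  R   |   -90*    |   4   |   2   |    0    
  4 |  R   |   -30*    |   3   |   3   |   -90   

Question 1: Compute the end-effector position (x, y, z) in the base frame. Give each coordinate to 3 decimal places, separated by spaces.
after link 1: o_1 = (-1.0000, 1.7321, 3.0000)
after link 2: o_2 = (-2.8910, -0.9927, 4.4142)
after link 3: o_3 = (-5.6480, -4.2174, 3.0000)
after link 4: o_4 = (-7.8578, -6.3899, 0.1022)

-7.858 -6.390 0.102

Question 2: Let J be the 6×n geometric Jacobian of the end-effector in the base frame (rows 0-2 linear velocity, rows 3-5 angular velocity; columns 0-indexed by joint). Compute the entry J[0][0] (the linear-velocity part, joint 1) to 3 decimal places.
axis z_0 = ẑ; lever o_n−o_0 = (-7.8578,-6.3899,0.1022)
cross product → J_v[:, 0] = (6.3899,-7.8578,0.0000)
J_ω[:, 0] = z_0
entry J[0][0] = 6.3899

6.390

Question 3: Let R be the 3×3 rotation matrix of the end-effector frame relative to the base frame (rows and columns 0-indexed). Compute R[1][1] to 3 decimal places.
End-effector y-axis (col 1 of R) = (0.8660,0.5000,-0.0000)
R[1][1] = 0.5000

0.500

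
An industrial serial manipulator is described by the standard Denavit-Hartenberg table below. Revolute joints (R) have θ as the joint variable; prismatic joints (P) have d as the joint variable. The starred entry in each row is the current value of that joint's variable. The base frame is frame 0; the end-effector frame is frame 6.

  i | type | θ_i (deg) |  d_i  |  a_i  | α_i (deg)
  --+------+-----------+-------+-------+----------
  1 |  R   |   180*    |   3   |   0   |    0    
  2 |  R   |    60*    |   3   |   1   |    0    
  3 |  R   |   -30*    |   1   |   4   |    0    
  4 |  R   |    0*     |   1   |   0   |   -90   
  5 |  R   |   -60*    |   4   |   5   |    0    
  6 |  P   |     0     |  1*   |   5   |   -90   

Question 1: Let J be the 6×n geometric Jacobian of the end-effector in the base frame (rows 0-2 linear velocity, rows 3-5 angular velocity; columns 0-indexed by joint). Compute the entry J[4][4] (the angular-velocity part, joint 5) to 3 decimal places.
axis z_4 = (0.5000,-0.8660,0.0000); lever o_n−o_4 = (-1.8301,-6.8301,8.6603)
cross product → J_v[:, 4] = (-7.5000,-4.3301,-5.0000)
J_ω[:, 4] = z_4
entry J[4][4] = -0.8660

-0.866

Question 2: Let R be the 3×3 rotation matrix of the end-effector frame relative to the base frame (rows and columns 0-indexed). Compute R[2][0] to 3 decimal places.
0.866

End-effector x-axis (col 0 of R) = (-0.4330,-0.2500,0.8660)
R[2][0] = 0.8660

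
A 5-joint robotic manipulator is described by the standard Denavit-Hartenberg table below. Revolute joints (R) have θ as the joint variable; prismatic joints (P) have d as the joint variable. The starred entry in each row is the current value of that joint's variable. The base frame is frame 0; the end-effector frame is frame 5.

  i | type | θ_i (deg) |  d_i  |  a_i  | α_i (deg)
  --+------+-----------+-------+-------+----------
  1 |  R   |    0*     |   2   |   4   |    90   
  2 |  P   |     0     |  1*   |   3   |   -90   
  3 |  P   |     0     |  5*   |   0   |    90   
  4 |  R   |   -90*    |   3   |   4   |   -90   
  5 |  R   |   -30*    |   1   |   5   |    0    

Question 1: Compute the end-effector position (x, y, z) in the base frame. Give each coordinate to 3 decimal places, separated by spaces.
8.000 -6.500 -1.330

after link 1: o_1 = (4.0000, 0.0000, 2.0000)
after link 2: o_2 = (7.0000, -1.0000, 2.0000)
after link 3: o_3 = (7.0000, -1.0000, 7.0000)
after link 4: o_4 = (7.0000, -4.0000, 3.0000)
after link 5: o_5 = (8.0000, -6.5000, -1.3301)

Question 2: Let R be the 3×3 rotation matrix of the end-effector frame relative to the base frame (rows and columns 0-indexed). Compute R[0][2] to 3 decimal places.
1.000

End-effector z-axis (col 2 of R) = (1.0000,-0.0000,0.0000)
R[0][2] = 1.0000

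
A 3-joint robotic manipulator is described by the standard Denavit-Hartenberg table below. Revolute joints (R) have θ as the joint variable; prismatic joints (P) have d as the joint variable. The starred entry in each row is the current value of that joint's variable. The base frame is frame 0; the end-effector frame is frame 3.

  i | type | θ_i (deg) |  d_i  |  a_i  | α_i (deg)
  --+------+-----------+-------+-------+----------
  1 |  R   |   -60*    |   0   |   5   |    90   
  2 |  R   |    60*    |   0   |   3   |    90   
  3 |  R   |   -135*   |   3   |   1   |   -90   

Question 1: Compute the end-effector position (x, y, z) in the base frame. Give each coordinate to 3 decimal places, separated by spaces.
after link 1: o_1 = (2.5000, -4.3301, 0.0000)
after link 2: o_2 = (3.2500, -5.6292, 2.5981)
after link 3: o_3 = (4.9846, -7.2194, 0.4857)

4.985 -7.219 0.486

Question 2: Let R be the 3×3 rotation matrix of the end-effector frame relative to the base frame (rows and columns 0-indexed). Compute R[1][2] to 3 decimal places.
End-effector z-axis (col 2 of R) = (0.7891,0.0474,0.6124)
R[1][2] = 0.0474

0.047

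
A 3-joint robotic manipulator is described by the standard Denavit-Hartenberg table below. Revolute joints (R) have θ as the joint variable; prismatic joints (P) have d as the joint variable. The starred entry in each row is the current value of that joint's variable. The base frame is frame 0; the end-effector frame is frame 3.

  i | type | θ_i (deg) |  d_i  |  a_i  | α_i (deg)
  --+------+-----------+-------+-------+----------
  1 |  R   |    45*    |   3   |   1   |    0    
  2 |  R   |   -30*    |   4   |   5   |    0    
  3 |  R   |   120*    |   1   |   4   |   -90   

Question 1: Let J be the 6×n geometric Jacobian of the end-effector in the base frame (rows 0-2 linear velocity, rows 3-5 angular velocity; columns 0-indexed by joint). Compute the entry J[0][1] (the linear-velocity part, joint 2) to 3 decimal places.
axis z_1 = (0.0000,0.0000,1.0000); lever o_n−o_1 = (2.0012,4.1225,5.0000)
cross product → J_v[:, 1] = (-4.1225,2.0012,0.0000)
J_ω[:, 1] = z_1
entry J[0][1] = -4.1225

-4.123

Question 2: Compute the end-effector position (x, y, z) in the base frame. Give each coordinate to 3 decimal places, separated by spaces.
after link 1: o_1 = (0.7071, 0.7071, 3.0000)
after link 2: o_2 = (5.5367, 2.0012, 7.0000)
after link 3: o_3 = (2.7083, 4.8296, 8.0000)

2.708 4.830 8.000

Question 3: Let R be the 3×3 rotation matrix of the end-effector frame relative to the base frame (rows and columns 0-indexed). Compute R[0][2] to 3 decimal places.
-0.707

End-effector z-axis (col 2 of R) = (-0.7071,-0.7071,0.0000)
R[0][2] = -0.7071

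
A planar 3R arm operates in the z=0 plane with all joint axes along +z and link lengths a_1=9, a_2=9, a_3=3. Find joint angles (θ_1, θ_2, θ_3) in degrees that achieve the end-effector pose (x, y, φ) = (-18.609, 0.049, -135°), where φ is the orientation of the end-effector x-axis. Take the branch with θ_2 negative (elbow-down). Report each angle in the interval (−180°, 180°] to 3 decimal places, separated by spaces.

-165.000 -44.999 74.998

wrist centre = target − a_3·(cos φ, sin φ) = (-16.4877, 2.1703)
cos θ_2 = (276.5539−9²−9²)/(2·9·9) = 0.7071; θ_2 = -44.9987° (elbow-down)
β = atan2(2.1703,-16.4877) = 172.5011°; ψ = atan2(-6.3638,15.3641) = -22.4994°
θ_1 = β − ψ = 195.0005°
θ_3 = φ − θ_1 − θ_2 = 74.9983° (wrapped to (-180°,180°])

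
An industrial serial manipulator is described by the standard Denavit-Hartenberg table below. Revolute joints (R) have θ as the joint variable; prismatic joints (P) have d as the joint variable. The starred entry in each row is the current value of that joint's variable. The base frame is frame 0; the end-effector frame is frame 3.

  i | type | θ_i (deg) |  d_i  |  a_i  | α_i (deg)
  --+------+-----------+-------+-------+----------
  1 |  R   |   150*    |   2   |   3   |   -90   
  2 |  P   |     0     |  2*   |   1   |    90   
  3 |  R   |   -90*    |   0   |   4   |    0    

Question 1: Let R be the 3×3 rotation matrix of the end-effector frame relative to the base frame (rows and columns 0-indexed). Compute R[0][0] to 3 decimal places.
End-effector x-axis (col 0 of R) = (0.5000,0.8660,0.0000)
R[0][0] = 0.5000

0.500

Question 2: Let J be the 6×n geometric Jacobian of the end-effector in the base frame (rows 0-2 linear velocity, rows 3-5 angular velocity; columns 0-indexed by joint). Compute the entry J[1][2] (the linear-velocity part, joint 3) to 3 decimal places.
2.000

axis z_2 = (0.0000,0.0000,1.0000); lever o_n−o_2 = (2.0000,3.4641,0.0000)
cross product → J_v[:, 2] = (-3.4641,2.0000,0.0000)
J_ω[:, 2] = z_2
entry J[1][2] = 2.0000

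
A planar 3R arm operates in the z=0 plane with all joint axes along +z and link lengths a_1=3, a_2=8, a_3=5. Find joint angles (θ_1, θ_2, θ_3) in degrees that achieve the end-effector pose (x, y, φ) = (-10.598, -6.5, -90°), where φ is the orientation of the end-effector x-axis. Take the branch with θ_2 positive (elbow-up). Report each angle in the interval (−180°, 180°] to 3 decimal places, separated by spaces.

166.109 30.004 73.887

wrist centre = target − a_3·(cos φ, sin φ) = (-10.5980, -1.5000)
cos θ_2 = (114.5676−3²−8²)/(2·3·8) = 0.8660; θ_2 = 30.0039° (elbow-up)
β = atan2(-1.5000,-10.5980) = -171.9441°; ψ = atan2(4.0005,9.9279) = 21.9470°
θ_1 = β − ψ = -193.8911°
θ_3 = φ − θ_1 − θ_2 = 73.8872° (wrapped to (-180°,180°])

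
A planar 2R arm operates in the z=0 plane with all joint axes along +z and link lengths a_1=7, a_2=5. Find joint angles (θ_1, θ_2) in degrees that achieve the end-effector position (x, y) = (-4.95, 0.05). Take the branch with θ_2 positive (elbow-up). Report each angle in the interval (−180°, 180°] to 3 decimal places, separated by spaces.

133.840 134.997

cos θ_2 = (24.5050−7²−5²)/(2·7·5) = -0.7071; θ_2 = 134.9971° (elbow-up)
β = atan2(0.0500,-4.9500) = 179.4213°; ψ = atan2(3.5357,3.4646) = 45.5816°
θ_1 = β − ψ = 133.8396°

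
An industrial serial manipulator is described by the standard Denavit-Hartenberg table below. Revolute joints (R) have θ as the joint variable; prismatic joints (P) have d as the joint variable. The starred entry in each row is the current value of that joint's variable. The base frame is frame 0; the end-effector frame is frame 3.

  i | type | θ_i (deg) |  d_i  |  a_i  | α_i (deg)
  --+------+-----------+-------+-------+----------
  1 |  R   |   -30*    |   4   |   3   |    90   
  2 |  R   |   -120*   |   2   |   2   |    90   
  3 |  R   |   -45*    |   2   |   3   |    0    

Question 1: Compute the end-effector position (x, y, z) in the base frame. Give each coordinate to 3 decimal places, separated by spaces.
-0.626 0.501 1.431

after link 1: o_1 = (2.5981, -1.5000, 4.0000)
after link 2: o_2 = (0.7321, -2.7321, 2.2679)
after link 3: o_3 = (-0.6258, 0.5014, 1.4308)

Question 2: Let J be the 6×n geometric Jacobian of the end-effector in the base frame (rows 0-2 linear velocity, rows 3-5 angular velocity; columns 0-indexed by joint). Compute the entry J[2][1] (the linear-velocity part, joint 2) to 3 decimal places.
axis z_1 = (-0.5000,-0.8660,0.0000); lever o_n−o_1 = (-3.2239,2.0014,-2.5692)
cross product → J_v[:, 1] = (2.2250,-1.2846,-3.7927)
J_ω[:, 1] = z_1
entry J[2][1] = -3.7927

-3.793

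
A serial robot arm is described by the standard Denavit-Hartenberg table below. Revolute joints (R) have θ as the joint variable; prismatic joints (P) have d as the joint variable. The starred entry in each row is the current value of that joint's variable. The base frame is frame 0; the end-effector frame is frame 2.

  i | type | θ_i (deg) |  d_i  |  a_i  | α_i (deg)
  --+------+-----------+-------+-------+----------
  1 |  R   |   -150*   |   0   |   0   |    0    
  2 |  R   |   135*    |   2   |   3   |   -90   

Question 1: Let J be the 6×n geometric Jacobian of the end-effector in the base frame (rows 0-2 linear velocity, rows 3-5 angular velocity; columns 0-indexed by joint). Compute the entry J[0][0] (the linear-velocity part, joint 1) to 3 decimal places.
axis z_0 = ẑ; lever o_n−o_0 = (2.8978,-0.7765,2.0000)
cross product → J_v[:, 0] = (0.7765,2.8978,-0.0000)
J_ω[:, 0] = z_0
entry J[0][0] = 0.7765

0.776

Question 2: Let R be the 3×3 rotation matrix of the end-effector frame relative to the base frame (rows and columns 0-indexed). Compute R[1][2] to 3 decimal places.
0.966

End-effector z-axis (col 2 of R) = (0.2588,0.9659,0.0000)
R[1][2] = 0.9659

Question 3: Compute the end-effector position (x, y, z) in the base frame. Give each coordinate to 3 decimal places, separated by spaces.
2.898 -0.776 2.000

after link 1: o_1 = (0.0000, 0.0000, 0.0000)
after link 2: o_2 = (2.8978, -0.7765, 2.0000)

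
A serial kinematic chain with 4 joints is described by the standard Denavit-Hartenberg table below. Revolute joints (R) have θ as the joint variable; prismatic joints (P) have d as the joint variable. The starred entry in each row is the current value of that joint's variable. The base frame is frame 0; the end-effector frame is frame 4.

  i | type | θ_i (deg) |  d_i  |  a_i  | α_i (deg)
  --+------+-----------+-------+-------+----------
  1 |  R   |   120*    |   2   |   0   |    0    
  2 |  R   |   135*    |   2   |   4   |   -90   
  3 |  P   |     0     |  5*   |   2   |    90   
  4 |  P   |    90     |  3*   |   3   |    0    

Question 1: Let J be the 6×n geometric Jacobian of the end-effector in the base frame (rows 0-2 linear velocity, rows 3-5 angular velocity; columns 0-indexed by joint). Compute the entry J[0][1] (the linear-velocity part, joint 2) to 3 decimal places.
7.866

axis z_1 = (0.0000,0.0000,1.0000); lever o_n−o_1 = (6.1745,-7.8661,5.0000)
cross product → J_v[:, 1] = (7.8661,6.1745,-0.0000)
J_ω[:, 1] = z_1
entry J[0][1] = 7.8661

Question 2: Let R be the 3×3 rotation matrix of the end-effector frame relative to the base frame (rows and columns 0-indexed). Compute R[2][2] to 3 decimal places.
End-effector z-axis (col 2 of R) = (0.0000,0.0000,1.0000)
R[2][2] = 1.0000

1.000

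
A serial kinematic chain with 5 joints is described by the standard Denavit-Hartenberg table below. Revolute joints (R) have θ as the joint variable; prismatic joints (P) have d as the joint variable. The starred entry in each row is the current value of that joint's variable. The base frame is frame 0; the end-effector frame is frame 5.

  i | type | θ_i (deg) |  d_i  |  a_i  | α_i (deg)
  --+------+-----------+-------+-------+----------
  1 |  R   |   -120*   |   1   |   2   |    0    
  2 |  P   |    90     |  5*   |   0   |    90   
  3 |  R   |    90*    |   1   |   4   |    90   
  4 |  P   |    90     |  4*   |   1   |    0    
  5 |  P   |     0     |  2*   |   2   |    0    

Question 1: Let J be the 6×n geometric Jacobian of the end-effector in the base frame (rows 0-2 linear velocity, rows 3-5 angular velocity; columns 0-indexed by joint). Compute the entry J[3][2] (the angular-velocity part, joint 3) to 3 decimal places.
-0.500

axis z_2 = (-0.5000,-0.8660,0.0000); lever o_n−o_2 = (3.1962,-6.4641,4.0000)
cross product → J_v[:, 2] = (-3.4641,2.0000,6.0000)
J_ω[:, 2] = z_2
entry J[3][2] = -0.5000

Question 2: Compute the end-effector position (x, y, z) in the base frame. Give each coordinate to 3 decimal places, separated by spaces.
2.196 -8.196 10.000

after link 1: o_1 = (-1.0000, -1.7321, 1.0000)
after link 2: o_2 = (-1.0000, -1.7321, 6.0000)
after link 3: o_3 = (-1.5000, -2.5981, 10.0000)
after link 4: o_4 = (1.4641, -5.4641, 10.0000)
after link 5: o_5 = (2.1962, -8.1962, 10.0000)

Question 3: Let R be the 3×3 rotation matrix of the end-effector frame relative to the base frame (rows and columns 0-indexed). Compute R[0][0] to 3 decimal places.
-0.500

End-effector x-axis (col 0 of R) = (-0.5000,-0.8660,0.0000)
R[0][0] = -0.5000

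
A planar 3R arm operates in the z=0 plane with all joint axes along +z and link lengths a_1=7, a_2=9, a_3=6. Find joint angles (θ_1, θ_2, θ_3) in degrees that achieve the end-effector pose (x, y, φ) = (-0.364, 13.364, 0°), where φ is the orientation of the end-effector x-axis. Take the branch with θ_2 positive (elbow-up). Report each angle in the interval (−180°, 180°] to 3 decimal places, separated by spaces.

90.001 44.999 -135.000

wrist centre = target − a_3·(cos φ, sin φ) = (-6.3640, 13.3640)
cos θ_2 = (219.0970−7²−9²)/(2·7·9) = 0.7071; θ_2 = 44.9990° (elbow-up)
β = atan2(13.3640,-6.3640) = 115.4640°; ψ = atan2(6.3639,13.3641) = 25.4634°
θ_1 = β − ψ = 90.0006°
θ_3 = φ − θ_1 − θ_2 = -134.9996° (wrapped to (-180°,180°])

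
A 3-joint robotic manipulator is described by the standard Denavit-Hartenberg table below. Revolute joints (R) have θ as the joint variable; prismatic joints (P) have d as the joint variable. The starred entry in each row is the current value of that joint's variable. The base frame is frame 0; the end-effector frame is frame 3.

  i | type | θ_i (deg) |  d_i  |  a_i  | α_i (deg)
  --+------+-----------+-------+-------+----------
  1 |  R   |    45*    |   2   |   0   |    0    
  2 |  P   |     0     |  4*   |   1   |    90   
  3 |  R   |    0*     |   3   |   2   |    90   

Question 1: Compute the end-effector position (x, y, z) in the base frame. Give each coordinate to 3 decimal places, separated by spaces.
4.243 -0.000 6.000

after link 1: o_1 = (0.0000, 0.0000, 2.0000)
after link 2: o_2 = (0.7071, 0.7071, 6.0000)
after link 3: o_3 = (4.2426, -0.0000, 6.0000)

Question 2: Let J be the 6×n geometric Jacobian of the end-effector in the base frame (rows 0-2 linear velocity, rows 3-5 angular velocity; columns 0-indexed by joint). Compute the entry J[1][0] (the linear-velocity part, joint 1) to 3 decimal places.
4.243

axis z_0 = ẑ; lever o_n−o_0 = (4.2426,-0.0000,6.0000)
cross product → J_v[:, 0] = (0.0000,4.2426,-0.0000)
J_ω[:, 0] = z_0
entry J[1][0] = 4.2426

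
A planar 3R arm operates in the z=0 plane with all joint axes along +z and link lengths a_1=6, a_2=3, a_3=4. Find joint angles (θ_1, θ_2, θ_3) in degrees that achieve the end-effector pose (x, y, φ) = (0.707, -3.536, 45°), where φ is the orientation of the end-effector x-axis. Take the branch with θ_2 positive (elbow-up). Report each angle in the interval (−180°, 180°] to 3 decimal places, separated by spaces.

-134.998 89.990 90.008

wrist centre = target − a_3·(cos φ, sin φ) = (-2.1214, -6.3644)
cos θ_2 = (45.0064−6²−3²)/(2·6·3) = 0.0002; θ_2 = 89.9898° (elbow-up)
β = atan2(-6.3644,-2.1214) = -108.4346°; ψ = atan2(3.0000,6.0005) = 26.5630°
θ_1 = β − ψ = -134.9976°
θ_3 = φ − θ_1 − θ_2 = 90.0077° (wrapped to (-180°,180°])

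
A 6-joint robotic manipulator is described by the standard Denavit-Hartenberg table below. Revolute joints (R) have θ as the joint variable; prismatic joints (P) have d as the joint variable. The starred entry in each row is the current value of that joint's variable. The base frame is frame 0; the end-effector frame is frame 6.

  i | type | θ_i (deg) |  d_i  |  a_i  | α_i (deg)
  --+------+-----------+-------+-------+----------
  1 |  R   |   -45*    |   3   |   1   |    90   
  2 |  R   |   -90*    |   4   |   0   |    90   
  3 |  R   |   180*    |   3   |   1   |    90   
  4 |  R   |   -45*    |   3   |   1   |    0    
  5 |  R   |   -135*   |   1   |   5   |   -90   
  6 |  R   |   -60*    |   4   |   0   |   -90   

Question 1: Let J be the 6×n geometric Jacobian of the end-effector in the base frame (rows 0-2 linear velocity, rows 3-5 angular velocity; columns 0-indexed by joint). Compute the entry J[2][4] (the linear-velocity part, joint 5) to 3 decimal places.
4.000

axis z_4 = (-0.7071,-0.7071,-0.0000); lever o_n−o_4 = (2.1213,-3.5355,-5.0000)
cross product → J_v[:, 4] = (3.5355,-3.5355,4.0000)
J_ω[:, 4] = z_4
entry J[2][4] = 4.0000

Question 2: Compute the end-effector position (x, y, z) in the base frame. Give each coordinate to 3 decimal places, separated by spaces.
after link 1: o_1 = (0.7071, -0.7071, 3.0000)
after link 2: o_2 = (-2.1213, -3.5355, 3.0000)
after link 3: o_3 = (-4.2426, -1.4142, 4.0000)
after link 4: o_4 = (-5.8640, -4.0355, 4.7071)
after link 5: o_5 = (-6.5711, -4.7426, -0.2929)
after link 6: o_6 = (-3.7426, -7.5711, -0.2929)

-3.743 -7.571 -0.293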